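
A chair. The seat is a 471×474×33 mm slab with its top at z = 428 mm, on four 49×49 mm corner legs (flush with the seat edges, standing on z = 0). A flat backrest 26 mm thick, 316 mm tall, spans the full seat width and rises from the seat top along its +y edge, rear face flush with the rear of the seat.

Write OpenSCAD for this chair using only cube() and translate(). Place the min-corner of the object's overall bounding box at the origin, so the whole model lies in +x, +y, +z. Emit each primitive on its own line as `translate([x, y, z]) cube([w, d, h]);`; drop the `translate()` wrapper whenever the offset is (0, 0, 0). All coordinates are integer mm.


translate([0, 0, 395]) cube([471, 474, 33]);
cube([49, 49, 395]);
translate([422, 0, 0]) cube([49, 49, 395]);
translate([0, 425, 0]) cube([49, 49, 395]);
translate([422, 425, 0]) cube([49, 49, 395]);
translate([0, 448, 428]) cube([471, 26, 316]);


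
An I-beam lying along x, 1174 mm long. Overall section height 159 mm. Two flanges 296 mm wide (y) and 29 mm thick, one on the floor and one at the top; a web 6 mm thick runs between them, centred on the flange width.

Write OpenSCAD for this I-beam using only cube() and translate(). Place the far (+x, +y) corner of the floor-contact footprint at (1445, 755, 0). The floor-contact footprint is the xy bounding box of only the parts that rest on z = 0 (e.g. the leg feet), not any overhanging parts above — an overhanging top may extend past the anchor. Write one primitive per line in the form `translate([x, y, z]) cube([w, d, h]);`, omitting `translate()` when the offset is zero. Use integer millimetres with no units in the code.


translate([271, 459, 0]) cube([1174, 296, 29]);
translate([271, 604, 29]) cube([1174, 6, 101]);
translate([271, 459, 130]) cube([1174, 296, 29]);


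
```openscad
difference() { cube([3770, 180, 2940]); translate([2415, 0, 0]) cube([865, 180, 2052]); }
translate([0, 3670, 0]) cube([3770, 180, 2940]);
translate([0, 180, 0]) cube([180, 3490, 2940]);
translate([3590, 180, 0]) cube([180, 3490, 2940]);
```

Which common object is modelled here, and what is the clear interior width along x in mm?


A single room. The interior width is 3410 mm.

Four walls enclosing a rectangle with a door in the front wall — a room. Outside width 3770 minus two 180 mm walls gives 3410 mm.


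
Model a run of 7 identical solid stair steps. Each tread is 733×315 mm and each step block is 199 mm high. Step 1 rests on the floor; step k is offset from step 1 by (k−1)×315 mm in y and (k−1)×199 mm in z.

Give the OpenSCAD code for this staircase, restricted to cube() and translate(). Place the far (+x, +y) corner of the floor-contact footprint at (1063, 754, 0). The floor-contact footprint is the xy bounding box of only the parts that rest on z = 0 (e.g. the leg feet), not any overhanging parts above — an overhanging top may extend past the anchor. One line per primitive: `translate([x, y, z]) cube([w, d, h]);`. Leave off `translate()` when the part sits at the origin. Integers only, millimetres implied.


translate([330, 439, 0]) cube([733, 315, 199]);
translate([330, 754, 199]) cube([733, 315, 199]);
translate([330, 1069, 398]) cube([733, 315, 199]);
translate([330, 1384, 597]) cube([733, 315, 199]);
translate([330, 1699, 796]) cube([733, 315, 199]);
translate([330, 2014, 995]) cube([733, 315, 199]);
translate([330, 2329, 1194]) cube([733, 315, 199]);


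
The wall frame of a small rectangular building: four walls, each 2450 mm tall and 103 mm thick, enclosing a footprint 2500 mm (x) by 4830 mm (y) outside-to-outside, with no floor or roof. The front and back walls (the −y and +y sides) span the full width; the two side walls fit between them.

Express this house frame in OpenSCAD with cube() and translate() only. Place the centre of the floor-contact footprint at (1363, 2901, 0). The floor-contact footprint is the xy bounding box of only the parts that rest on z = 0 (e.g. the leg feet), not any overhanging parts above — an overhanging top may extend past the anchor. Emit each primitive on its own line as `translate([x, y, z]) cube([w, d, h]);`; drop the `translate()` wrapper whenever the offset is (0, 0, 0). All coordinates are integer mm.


translate([113, 486, 0]) cube([2500, 103, 2450]);
translate([113, 5213, 0]) cube([2500, 103, 2450]);
translate([113, 589, 0]) cube([103, 4624, 2450]);
translate([2510, 589, 0]) cube([103, 4624, 2450]);


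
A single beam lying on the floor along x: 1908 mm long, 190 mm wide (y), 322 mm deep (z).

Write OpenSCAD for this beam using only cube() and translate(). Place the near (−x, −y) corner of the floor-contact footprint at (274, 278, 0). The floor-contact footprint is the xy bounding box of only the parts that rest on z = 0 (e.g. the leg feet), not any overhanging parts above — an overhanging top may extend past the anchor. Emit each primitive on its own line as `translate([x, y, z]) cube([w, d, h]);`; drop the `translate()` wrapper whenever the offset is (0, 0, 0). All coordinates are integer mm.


translate([274, 278, 0]) cube([1908, 190, 322]);


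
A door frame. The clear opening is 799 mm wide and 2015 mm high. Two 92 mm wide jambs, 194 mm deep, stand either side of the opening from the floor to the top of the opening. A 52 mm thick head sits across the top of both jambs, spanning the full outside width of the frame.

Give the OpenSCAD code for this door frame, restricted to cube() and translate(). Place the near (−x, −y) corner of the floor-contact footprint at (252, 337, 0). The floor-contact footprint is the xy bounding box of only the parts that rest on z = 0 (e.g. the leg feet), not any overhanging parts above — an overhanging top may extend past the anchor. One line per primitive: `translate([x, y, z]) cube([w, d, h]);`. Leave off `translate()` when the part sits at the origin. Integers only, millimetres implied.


translate([252, 337, 0]) cube([92, 194, 2015]);
translate([1143, 337, 0]) cube([92, 194, 2015]);
translate([252, 337, 2015]) cube([983, 194, 52]);


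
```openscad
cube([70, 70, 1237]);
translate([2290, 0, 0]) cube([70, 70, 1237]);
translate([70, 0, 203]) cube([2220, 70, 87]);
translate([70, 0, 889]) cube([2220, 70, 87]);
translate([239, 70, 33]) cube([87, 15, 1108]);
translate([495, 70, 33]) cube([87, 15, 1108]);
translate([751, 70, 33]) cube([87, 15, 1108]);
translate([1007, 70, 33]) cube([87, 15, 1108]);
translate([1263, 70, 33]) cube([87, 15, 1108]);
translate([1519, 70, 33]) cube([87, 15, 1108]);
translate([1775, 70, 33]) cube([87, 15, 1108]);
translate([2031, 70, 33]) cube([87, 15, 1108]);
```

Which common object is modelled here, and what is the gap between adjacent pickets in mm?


A fence section. The picket gap is 169 mm.

Two posts, two rails, 8 pickets — a fence section. Span 2220 mm holds 8 pickets of 87 mm with 9 equal gaps: ⌊(2220 − 8·87) / 9⌋ = 169 mm.


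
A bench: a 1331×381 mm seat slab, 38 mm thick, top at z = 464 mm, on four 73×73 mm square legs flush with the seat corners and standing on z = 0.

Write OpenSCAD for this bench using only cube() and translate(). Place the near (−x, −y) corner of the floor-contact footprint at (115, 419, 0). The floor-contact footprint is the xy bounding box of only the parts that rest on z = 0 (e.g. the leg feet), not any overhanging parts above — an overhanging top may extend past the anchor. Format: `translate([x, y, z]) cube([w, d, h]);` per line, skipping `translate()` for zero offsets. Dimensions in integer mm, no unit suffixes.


translate([115, 419, 426]) cube([1331, 381, 38]);
translate([115, 419, 0]) cube([73, 73, 426]);
translate([115, 727, 0]) cube([73, 73, 426]);
translate([1373, 419, 0]) cube([73, 73, 426]);
translate([1373, 727, 0]) cube([73, 73, 426]);


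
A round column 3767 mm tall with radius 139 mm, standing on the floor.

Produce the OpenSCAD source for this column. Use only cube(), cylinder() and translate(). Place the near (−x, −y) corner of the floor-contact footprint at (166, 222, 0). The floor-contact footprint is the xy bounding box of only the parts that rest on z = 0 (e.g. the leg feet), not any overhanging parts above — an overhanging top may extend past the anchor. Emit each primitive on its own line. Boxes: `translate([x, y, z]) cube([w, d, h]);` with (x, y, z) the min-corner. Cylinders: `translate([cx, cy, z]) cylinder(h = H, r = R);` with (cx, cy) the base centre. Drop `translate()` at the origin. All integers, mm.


translate([305, 361, 0]) cylinder(h = 3767, r = 139);


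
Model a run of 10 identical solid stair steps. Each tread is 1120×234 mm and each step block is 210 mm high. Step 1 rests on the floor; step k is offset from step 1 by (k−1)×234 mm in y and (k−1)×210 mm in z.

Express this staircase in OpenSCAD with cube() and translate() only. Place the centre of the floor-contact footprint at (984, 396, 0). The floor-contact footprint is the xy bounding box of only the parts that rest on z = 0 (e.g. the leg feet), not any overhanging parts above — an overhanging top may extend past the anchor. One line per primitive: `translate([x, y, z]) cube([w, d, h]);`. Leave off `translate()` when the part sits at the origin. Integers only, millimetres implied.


translate([424, 279, 0]) cube([1120, 234, 210]);
translate([424, 513, 210]) cube([1120, 234, 210]);
translate([424, 747, 420]) cube([1120, 234, 210]);
translate([424, 981, 630]) cube([1120, 234, 210]);
translate([424, 1215, 840]) cube([1120, 234, 210]);
translate([424, 1449, 1050]) cube([1120, 234, 210]);
translate([424, 1683, 1260]) cube([1120, 234, 210]);
translate([424, 1917, 1470]) cube([1120, 234, 210]);
translate([424, 2151, 1680]) cube([1120, 234, 210]);
translate([424, 2385, 1890]) cube([1120, 234, 210]);


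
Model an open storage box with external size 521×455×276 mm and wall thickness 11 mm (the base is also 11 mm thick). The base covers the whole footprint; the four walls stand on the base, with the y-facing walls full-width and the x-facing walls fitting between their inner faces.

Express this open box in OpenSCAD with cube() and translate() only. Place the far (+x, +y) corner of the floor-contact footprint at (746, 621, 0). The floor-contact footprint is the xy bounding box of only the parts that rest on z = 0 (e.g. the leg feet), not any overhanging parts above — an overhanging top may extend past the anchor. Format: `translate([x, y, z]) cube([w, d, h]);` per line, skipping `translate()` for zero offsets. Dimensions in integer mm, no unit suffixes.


translate([225, 166, 0]) cube([521, 455, 11]);
translate([225, 166, 11]) cube([521, 11, 265]);
translate([225, 610, 11]) cube([521, 11, 265]);
translate([225, 177, 11]) cube([11, 433, 265]);
translate([735, 177, 11]) cube([11, 433, 265]);


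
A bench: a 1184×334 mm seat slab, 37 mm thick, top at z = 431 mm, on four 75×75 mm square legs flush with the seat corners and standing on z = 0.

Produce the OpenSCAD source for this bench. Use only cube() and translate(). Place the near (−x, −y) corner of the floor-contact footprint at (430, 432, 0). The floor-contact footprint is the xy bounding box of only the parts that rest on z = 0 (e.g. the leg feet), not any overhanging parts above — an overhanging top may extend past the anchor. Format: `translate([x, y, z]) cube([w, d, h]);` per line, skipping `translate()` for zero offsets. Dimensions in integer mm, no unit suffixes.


translate([430, 432, 394]) cube([1184, 334, 37]);
translate([430, 432, 0]) cube([75, 75, 394]);
translate([430, 691, 0]) cube([75, 75, 394]);
translate([1539, 432, 0]) cube([75, 75, 394]);
translate([1539, 691, 0]) cube([75, 75, 394]);


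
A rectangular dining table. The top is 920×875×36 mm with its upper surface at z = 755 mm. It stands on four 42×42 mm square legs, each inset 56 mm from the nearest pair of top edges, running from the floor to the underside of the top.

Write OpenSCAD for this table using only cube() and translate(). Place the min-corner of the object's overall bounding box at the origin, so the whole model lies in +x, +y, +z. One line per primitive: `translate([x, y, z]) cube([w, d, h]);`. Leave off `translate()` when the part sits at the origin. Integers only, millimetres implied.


translate([0, 0, 719]) cube([920, 875, 36]);
translate([56, 56, 0]) cube([42, 42, 719]);
translate([822, 56, 0]) cube([42, 42, 719]);
translate([56, 777, 0]) cube([42, 42, 719]);
translate([822, 777, 0]) cube([42, 42, 719]);


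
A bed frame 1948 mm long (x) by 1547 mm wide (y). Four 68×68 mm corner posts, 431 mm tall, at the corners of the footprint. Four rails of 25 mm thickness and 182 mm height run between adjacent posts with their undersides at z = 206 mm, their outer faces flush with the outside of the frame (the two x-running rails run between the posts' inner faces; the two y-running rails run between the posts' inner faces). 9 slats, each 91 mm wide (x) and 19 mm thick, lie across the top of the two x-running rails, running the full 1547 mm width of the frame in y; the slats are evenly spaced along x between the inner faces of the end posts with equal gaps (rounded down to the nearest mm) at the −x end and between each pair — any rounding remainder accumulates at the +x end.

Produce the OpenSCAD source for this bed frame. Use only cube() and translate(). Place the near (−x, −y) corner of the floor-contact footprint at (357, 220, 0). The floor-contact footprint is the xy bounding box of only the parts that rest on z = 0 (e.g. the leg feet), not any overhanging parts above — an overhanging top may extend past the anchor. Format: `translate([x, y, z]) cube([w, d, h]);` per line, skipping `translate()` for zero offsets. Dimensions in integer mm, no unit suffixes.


// slat z = rail_z + rail_h = 206 + 182 = 388
// slat gap = ⌊(1812 − 9·91) / 10⌋ = 99
translate([357, 220, 0]) cube([68, 68, 431]);
translate([357, 1699, 0]) cube([68, 68, 431]);
translate([2237, 220, 0]) cube([68, 68, 431]);
translate([2237, 1699, 0]) cube([68, 68, 431]);
translate([425, 220, 206]) cube([1812, 25, 182]);
translate([425, 1742, 206]) cube([1812, 25, 182]);
translate([357, 288, 206]) cube([25, 1411, 182]);
translate([2280, 288, 206]) cube([25, 1411, 182]);
translate([524, 220, 388]) cube([91, 1547, 19]);
translate([714, 220, 388]) cube([91, 1547, 19]);
translate([904, 220, 388]) cube([91, 1547, 19]);
translate([1094, 220, 388]) cube([91, 1547, 19]);
translate([1284, 220, 388]) cube([91, 1547, 19]);
translate([1474, 220, 388]) cube([91, 1547, 19]);
translate([1664, 220, 388]) cube([91, 1547, 19]);
translate([1854, 220, 388]) cube([91, 1547, 19]);
translate([2044, 220, 388]) cube([91, 1547, 19]);


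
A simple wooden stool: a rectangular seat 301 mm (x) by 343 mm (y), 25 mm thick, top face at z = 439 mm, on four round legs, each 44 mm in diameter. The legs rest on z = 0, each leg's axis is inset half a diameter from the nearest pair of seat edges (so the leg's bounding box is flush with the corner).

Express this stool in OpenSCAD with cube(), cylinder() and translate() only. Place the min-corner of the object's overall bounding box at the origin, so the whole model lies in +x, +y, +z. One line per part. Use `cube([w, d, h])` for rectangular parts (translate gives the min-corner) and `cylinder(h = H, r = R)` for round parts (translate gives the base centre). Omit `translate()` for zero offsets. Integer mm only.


// leg_h = 439 - 25 = 414
translate([0, 0, 414]) cube([301, 343, 25]);
translate([22, 22, 0]) cylinder(h = 414, r = 22);
translate([279, 22, 0]) cylinder(h = 414, r = 22);
translate([22, 321, 0]) cylinder(h = 414, r = 22);
translate([279, 321, 0]) cylinder(h = 414, r = 22);


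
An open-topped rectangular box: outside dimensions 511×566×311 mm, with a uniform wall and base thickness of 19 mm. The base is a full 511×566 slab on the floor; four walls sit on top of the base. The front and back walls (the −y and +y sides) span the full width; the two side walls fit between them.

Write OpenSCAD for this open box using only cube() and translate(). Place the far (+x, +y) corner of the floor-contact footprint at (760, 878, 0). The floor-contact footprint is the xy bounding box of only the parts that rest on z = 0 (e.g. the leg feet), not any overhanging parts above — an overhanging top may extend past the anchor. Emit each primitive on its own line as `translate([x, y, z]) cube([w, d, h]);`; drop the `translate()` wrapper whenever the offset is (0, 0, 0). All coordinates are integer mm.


translate([249, 312, 0]) cube([511, 566, 19]);
translate([249, 312, 19]) cube([511, 19, 292]);
translate([249, 859, 19]) cube([511, 19, 292]);
translate([249, 331, 19]) cube([19, 528, 292]);
translate([741, 331, 19]) cube([19, 528, 292]);


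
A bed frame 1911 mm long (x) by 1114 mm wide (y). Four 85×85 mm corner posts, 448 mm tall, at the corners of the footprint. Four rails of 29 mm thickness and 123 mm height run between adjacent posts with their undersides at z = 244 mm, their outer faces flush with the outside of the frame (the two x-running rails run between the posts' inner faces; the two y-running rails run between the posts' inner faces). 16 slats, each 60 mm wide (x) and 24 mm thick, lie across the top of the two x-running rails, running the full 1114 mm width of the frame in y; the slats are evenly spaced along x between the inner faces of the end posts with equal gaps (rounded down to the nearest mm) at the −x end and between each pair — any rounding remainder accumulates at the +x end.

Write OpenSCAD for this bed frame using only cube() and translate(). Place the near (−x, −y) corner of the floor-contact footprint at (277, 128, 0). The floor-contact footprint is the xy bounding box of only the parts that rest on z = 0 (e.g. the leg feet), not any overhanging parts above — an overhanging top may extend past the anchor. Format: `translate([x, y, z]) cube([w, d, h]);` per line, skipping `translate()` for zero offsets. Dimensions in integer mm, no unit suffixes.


translate([277, 128, 0]) cube([85, 85, 448]);
translate([277, 1157, 0]) cube([85, 85, 448]);
translate([2103, 128, 0]) cube([85, 85, 448]);
translate([2103, 1157, 0]) cube([85, 85, 448]);
translate([362, 128, 244]) cube([1741, 29, 123]);
translate([362, 1213, 244]) cube([1741, 29, 123]);
translate([277, 213, 244]) cube([29, 944, 123]);
translate([2159, 213, 244]) cube([29, 944, 123]);
translate([407, 128, 367]) cube([60, 1114, 24]);
translate([512, 128, 367]) cube([60, 1114, 24]);
translate([617, 128, 367]) cube([60, 1114, 24]);
translate([722, 128, 367]) cube([60, 1114, 24]);
translate([827, 128, 367]) cube([60, 1114, 24]);
translate([932, 128, 367]) cube([60, 1114, 24]);
translate([1037, 128, 367]) cube([60, 1114, 24]);
translate([1142, 128, 367]) cube([60, 1114, 24]);
translate([1247, 128, 367]) cube([60, 1114, 24]);
translate([1352, 128, 367]) cube([60, 1114, 24]);
translate([1457, 128, 367]) cube([60, 1114, 24]);
translate([1562, 128, 367]) cube([60, 1114, 24]);
translate([1667, 128, 367]) cube([60, 1114, 24]);
translate([1772, 128, 367]) cube([60, 1114, 24]);
translate([1877, 128, 367]) cube([60, 1114, 24]);
translate([1982, 128, 367]) cube([60, 1114, 24]);


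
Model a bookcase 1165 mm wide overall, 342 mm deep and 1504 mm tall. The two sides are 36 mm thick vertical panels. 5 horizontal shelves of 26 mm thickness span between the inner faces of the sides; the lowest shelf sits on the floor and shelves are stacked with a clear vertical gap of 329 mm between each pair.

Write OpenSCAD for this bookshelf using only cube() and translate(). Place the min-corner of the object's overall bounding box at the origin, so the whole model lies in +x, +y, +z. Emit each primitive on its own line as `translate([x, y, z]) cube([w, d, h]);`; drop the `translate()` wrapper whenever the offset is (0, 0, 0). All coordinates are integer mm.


cube([36, 342, 1504]);
translate([1129, 0, 0]) cube([36, 342, 1504]);
translate([36, 0, 0]) cube([1093, 342, 26]);
translate([36, 0, 355]) cube([1093, 342, 26]);
translate([36, 0, 710]) cube([1093, 342, 26]);
translate([36, 0, 1065]) cube([1093, 342, 26]);
translate([36, 0, 1420]) cube([1093, 342, 26]);


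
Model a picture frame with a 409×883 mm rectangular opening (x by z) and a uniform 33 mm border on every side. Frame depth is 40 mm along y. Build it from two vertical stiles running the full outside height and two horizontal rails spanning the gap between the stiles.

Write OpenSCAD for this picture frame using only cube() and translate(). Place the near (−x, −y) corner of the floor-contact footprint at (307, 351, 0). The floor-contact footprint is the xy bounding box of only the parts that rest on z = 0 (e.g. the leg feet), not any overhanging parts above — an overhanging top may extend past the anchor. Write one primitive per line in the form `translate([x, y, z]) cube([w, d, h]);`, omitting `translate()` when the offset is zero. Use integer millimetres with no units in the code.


translate([307, 351, 0]) cube([33, 40, 949]);
translate([749, 351, 0]) cube([33, 40, 949]);
translate([340, 351, 0]) cube([409, 40, 33]);
translate([340, 351, 916]) cube([409, 40, 33]);


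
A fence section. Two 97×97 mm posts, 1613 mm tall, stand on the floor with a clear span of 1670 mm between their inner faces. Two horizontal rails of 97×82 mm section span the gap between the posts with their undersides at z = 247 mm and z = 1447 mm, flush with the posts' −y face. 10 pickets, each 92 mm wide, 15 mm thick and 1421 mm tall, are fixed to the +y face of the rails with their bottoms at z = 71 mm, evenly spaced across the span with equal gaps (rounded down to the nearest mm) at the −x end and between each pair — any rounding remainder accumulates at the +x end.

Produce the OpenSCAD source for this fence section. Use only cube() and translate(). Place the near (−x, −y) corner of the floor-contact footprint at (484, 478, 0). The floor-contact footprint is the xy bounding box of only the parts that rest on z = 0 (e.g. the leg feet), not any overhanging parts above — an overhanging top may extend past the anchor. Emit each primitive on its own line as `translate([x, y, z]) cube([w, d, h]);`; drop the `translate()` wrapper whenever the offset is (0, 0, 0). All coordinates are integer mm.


translate([484, 478, 0]) cube([97, 97, 1613]);
translate([2251, 478, 0]) cube([97, 97, 1613]);
translate([581, 478, 247]) cube([1670, 97, 82]);
translate([581, 478, 1447]) cube([1670, 97, 82]);
translate([649, 575, 71]) cube([92, 15, 1421]);
translate([809, 575, 71]) cube([92, 15, 1421]);
translate([969, 575, 71]) cube([92, 15, 1421]);
translate([1129, 575, 71]) cube([92, 15, 1421]);
translate([1289, 575, 71]) cube([92, 15, 1421]);
translate([1449, 575, 71]) cube([92, 15, 1421]);
translate([1609, 575, 71]) cube([92, 15, 1421]);
translate([1769, 575, 71]) cube([92, 15, 1421]);
translate([1929, 575, 71]) cube([92, 15, 1421]);
translate([2089, 575, 71]) cube([92, 15, 1421]);


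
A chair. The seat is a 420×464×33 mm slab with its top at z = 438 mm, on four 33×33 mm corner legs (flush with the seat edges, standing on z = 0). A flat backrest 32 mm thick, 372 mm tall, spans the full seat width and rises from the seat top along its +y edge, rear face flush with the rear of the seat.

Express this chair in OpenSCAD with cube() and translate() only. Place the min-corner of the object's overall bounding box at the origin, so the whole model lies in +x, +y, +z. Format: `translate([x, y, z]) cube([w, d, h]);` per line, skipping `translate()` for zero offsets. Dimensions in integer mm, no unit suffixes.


translate([0, 0, 405]) cube([420, 464, 33]);
cube([33, 33, 405]);
translate([387, 0, 0]) cube([33, 33, 405]);
translate([0, 431, 0]) cube([33, 33, 405]);
translate([387, 431, 0]) cube([33, 33, 405]);
translate([0, 432, 438]) cube([420, 32, 372]);


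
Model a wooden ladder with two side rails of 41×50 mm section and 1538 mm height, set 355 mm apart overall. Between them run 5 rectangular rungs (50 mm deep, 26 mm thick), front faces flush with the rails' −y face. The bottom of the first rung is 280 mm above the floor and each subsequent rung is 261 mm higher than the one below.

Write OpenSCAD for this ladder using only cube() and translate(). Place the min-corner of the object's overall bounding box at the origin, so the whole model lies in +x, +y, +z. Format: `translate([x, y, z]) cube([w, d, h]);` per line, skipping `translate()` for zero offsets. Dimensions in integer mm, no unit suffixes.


cube([41, 50, 1538]);
translate([314, 0, 0]) cube([41, 50, 1538]);
translate([41, 0, 280]) cube([273, 50, 26]);
translate([41, 0, 541]) cube([273, 50, 26]);
translate([41, 0, 802]) cube([273, 50, 26]);
translate([41, 0, 1063]) cube([273, 50, 26]);
translate([41, 0, 1324]) cube([273, 50, 26]);


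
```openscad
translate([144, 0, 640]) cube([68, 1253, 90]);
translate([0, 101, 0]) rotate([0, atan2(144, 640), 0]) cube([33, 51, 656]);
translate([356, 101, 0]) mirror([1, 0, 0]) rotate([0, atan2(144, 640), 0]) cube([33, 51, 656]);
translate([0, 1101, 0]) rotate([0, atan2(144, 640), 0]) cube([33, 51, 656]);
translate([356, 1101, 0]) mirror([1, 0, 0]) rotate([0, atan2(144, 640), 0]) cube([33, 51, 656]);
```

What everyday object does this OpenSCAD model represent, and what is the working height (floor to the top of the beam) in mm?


A sawhorse. The overall height is 730 mm.

A beam across two mirrored pairs of raked legs — a sawhorse. The beam's underside is at z = 640 (matching the legs' vertical rise in atan2(144, 640)) and the beam is 90 mm tall, so its top is at 640 + 90 = 730 mm. The raked legs top out at the beam's underside, so that is the highest point.


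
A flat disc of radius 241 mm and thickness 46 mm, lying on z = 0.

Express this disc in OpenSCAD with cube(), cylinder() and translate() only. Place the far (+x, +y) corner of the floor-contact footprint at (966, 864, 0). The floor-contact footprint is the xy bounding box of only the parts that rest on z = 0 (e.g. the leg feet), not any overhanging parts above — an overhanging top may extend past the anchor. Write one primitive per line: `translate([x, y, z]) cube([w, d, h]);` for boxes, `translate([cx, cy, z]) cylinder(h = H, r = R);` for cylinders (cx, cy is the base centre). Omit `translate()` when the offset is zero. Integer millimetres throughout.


translate([725, 623, 0]) cylinder(h = 46, r = 241);


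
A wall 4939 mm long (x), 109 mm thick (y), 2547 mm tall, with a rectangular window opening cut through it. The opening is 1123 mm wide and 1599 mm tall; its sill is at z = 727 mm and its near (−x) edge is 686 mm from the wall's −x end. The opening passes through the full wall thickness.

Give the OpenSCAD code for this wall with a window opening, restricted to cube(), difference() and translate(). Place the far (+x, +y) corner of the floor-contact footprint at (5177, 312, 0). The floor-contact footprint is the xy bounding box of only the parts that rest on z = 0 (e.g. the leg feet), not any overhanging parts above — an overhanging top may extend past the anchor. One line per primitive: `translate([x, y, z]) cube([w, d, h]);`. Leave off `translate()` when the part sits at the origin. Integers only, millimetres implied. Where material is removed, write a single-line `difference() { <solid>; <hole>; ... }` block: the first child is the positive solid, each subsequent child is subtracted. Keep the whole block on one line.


difference() { translate([238, 203, 0]) cube([4939, 109, 2547]); translate([924, 203, 727]) cube([1123, 109, 1599]); }


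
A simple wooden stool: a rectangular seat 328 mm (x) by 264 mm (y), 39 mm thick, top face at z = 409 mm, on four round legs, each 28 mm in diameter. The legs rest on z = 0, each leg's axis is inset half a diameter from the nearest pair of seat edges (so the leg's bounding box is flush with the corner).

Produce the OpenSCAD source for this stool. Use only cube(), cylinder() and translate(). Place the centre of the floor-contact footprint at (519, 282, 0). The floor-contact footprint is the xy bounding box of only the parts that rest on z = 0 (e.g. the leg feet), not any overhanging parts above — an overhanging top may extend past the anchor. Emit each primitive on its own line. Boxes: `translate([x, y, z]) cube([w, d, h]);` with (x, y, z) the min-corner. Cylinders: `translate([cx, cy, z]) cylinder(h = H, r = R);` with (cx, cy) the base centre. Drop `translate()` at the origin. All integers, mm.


// leg_h = 409 - 39 = 370
translate([355, 150, 370]) cube([328, 264, 39]);
translate([369, 164, 0]) cylinder(h = 370, r = 14);
translate([669, 164, 0]) cylinder(h = 370, r = 14);
translate([369, 400, 0]) cylinder(h = 370, r = 14);
translate([669, 400, 0]) cylinder(h = 370, r = 14);


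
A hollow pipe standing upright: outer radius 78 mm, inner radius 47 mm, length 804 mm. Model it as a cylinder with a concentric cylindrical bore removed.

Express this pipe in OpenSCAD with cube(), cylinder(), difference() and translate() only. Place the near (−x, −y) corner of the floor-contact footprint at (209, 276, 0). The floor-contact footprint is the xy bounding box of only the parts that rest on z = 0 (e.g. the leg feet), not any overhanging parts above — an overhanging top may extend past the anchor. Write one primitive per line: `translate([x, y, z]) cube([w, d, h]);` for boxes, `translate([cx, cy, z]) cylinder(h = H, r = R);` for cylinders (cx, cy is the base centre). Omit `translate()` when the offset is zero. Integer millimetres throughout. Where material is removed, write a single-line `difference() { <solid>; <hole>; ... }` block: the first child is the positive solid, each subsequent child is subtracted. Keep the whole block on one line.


difference() { translate([287, 354, 0]) cylinder(h = 804, r = 78); translate([287, 354, 0]) cylinder(h = 804, r = 47); }


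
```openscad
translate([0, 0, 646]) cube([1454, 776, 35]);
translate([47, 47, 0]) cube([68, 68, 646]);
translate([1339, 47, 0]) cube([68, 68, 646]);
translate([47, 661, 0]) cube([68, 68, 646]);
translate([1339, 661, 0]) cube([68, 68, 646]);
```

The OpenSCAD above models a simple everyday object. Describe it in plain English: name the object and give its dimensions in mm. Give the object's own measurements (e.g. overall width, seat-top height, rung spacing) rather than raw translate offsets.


A table: top 1454 mm (x) × 776 mm (y), 35 mm thick, upper face at z = 681 mm, on four 68×68 mm square legs, each inset 47 mm from the nearest pair of top edges from z = 0 to the bottom of the top.


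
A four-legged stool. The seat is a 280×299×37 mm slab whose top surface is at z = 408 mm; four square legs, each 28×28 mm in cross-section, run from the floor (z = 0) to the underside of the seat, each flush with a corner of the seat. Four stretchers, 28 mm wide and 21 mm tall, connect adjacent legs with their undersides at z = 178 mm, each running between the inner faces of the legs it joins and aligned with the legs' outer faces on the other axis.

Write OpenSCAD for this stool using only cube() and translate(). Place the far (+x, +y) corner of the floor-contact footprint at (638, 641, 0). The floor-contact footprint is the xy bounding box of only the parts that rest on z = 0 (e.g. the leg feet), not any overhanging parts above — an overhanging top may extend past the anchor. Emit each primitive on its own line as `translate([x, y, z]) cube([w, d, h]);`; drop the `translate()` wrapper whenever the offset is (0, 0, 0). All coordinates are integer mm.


// leg_h = 408 - 37 = 371
// stretcher span = 280 - 2*28 = 224
translate([358, 342, 371]) cube([280, 299, 37]);
translate([358, 342, 0]) cube([28, 28, 371]);
translate([610, 342, 0]) cube([28, 28, 371]);
translate([358, 613, 0]) cube([28, 28, 371]);
translate([610, 613, 0]) cube([28, 28, 371]);
translate([386, 342, 178]) cube([224, 28, 21]);
translate([386, 613, 178]) cube([224, 28, 21]);
translate([358, 370, 178]) cube([28, 243, 21]);
translate([610, 370, 178]) cube([28, 243, 21]);


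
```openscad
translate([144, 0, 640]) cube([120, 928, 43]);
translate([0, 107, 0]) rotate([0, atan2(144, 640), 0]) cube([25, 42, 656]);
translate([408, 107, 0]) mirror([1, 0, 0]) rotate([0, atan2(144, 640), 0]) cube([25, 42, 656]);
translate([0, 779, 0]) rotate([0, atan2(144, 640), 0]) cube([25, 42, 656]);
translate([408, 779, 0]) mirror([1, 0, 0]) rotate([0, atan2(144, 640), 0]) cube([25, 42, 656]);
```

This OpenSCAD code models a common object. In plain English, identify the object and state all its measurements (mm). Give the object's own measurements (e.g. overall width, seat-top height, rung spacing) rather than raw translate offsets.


A sawhorse. A 120×928×43 mm beam (x, y, z) sits on two A-frame leg pairs. Each pair is two raked legs of 25×42 mm section (42 mm along y) splaying symmetrically in x. Each leg rises 640 mm vertically over 144 mm of horizontal reach and is 656 mm long along its own axis. Every leg's outer bottom edge rests on the floor and its outer top edge meets a bottom edge of the beam — the left legs (tilting toward +x) meet the beam's −x bottom edge, the right legs (their mirror images, tilting toward −x) meet its +x bottom edge — so the leg tops tuck under the beam, the beam's underside is 640 mm above the floor, and the feet are 408 mm apart outside-to-outside with the beam centred between them. The two leg pairs are set in 107 mm from either end of the beam.


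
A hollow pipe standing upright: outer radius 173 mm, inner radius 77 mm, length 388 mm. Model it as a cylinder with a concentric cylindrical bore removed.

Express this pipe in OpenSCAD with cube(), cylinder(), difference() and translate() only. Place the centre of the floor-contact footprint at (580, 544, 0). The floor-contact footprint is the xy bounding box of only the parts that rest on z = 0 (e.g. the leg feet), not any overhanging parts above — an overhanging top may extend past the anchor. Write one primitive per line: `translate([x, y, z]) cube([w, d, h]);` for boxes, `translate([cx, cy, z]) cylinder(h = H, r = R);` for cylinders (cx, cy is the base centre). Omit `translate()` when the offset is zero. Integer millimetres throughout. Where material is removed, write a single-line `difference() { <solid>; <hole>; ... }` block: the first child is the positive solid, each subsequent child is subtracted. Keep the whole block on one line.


difference() { translate([580, 544, 0]) cylinder(h = 388, r = 173); translate([580, 544, 0]) cylinder(h = 388, r = 77); }


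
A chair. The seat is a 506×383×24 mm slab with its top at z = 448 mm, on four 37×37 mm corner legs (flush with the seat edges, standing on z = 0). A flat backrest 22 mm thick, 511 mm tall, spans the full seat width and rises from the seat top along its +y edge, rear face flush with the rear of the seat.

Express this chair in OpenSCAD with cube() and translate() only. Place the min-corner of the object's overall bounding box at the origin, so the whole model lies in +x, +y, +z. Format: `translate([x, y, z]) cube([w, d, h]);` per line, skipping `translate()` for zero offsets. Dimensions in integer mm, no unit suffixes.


translate([0, 0, 424]) cube([506, 383, 24]);
cube([37, 37, 424]);
translate([469, 0, 0]) cube([37, 37, 424]);
translate([0, 346, 0]) cube([37, 37, 424]);
translate([469, 346, 0]) cube([37, 37, 424]);
translate([0, 361, 448]) cube([506, 22, 511]);


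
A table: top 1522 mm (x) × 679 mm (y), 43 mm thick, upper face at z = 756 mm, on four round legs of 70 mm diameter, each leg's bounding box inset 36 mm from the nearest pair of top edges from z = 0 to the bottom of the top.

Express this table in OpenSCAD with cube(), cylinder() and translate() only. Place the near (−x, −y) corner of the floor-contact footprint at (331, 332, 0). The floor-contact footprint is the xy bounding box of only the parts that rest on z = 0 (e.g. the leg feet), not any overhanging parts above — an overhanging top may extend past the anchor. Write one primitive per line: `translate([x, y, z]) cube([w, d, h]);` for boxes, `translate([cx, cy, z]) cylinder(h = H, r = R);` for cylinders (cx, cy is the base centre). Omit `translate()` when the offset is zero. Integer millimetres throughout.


translate([295, 296, 713]) cube([1522, 679, 43]);
translate([366, 367, 0]) cylinder(h = 713, r = 35);
translate([1746, 367, 0]) cylinder(h = 713, r = 35);
translate([366, 904, 0]) cylinder(h = 713, r = 35);
translate([1746, 904, 0]) cylinder(h = 713, r = 35);


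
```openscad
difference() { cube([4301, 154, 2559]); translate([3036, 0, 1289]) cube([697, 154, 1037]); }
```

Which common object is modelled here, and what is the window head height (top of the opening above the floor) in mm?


A wall with a window opening. The window head height is 2326 mm.

A wall with a rectangular opening subtracted — a window. Sill at z = 1289, opening 1037 mm tall, so the head is at 1289 + 1037 = 2326 mm.


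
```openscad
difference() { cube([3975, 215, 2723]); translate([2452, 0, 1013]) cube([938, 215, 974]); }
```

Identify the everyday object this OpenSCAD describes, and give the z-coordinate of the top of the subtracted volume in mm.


A wall with a window opening. The window head height is 1987 mm.

A wall with a rectangular opening subtracted — a window. Sill at z = 1013, opening 974 mm tall, so the head is at 1013 + 974 = 1987 mm.


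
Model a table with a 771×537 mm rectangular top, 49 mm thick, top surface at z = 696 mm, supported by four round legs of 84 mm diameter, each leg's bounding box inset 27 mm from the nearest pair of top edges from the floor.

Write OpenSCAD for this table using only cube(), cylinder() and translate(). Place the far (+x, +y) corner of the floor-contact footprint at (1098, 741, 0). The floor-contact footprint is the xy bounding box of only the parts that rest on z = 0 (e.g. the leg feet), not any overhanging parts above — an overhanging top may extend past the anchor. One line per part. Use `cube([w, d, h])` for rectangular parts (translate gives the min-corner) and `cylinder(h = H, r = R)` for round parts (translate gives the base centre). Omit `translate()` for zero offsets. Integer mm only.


translate([354, 231, 647]) cube([771, 537, 49]);
translate([423, 300, 0]) cylinder(h = 647, r = 42);
translate([1056, 300, 0]) cylinder(h = 647, r = 42);
translate([423, 699, 0]) cylinder(h = 647, r = 42);
translate([1056, 699, 0]) cylinder(h = 647, r = 42);


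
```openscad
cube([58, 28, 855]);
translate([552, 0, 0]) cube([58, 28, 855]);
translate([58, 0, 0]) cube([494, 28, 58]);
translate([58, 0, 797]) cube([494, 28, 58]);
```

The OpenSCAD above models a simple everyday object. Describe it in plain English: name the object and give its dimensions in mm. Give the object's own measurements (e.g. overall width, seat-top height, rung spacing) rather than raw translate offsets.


A rectangular picture frame lying in the x–z plane (depth along y). The opening is 494 mm wide (x) by 739 mm tall (z), surrounded by a border 58 mm wide on all four sides. The frame is 28 mm deep and is made of two full-height vertical stiles with two horizontal rails fitted between them.


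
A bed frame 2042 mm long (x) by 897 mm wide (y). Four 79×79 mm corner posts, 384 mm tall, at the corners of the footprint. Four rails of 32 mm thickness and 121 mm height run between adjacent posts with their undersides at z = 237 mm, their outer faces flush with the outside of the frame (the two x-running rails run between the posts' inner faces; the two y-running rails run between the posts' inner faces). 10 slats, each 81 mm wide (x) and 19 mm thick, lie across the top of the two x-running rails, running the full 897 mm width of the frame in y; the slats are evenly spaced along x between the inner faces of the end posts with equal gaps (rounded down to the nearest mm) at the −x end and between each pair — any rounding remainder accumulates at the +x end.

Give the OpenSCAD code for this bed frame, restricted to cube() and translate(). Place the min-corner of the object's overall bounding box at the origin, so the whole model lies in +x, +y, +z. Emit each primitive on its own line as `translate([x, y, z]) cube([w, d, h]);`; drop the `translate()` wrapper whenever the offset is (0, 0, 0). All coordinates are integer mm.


cube([79, 79, 384]);
translate([0, 818, 0]) cube([79, 79, 384]);
translate([1963, 0, 0]) cube([79, 79, 384]);
translate([1963, 818, 0]) cube([79, 79, 384]);
translate([79, 0, 237]) cube([1884, 32, 121]);
translate([79, 865, 237]) cube([1884, 32, 121]);
translate([0, 79, 237]) cube([32, 739, 121]);
translate([2010, 79, 237]) cube([32, 739, 121]);
translate([176, 0, 358]) cube([81, 897, 19]);
translate([354, 0, 358]) cube([81, 897, 19]);
translate([532, 0, 358]) cube([81, 897, 19]);
translate([710, 0, 358]) cube([81, 897, 19]);
translate([888, 0, 358]) cube([81, 897, 19]);
translate([1066, 0, 358]) cube([81, 897, 19]);
translate([1244, 0, 358]) cube([81, 897, 19]);
translate([1422, 0, 358]) cube([81, 897, 19]);
translate([1600, 0, 358]) cube([81, 897, 19]);
translate([1778, 0, 358]) cube([81, 897, 19]);
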